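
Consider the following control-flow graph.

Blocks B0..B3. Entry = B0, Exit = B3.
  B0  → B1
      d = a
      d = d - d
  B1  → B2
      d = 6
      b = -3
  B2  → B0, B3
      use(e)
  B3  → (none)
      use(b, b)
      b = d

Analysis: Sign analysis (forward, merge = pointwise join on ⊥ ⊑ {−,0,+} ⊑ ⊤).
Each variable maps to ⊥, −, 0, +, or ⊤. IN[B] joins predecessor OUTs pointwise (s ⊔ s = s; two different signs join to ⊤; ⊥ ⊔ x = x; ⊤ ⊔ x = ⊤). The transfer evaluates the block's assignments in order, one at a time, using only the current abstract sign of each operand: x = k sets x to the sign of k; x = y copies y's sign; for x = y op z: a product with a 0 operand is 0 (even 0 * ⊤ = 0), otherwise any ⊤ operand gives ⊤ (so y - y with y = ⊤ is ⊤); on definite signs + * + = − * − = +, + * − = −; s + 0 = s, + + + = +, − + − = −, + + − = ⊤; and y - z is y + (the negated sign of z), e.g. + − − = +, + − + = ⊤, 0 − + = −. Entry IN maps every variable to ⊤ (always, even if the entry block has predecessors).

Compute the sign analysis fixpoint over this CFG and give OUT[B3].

Answer: {a: ⊤, b: +, c: ⊤, d: +, e: ⊤, f: ⊤}

Trace:
Converged values:
  B0:  IN=(all ⊤)  OUT=(all ⊤)
  B1:  IN=(all ⊤)  OUT={b:-, d:+; rest ⊤}
  B2:  IN={b:-, d:+; rest ⊤}  OUT={b:-, d:+; rest ⊤}
  B3:  IN={b:-, d:+; rest ⊤}  OUT={b:+, d:+; rest ⊤}

Merge at B3: IN[B3] = OUT[B2] = {a: ⊤, b: -, c: ⊤, d: +, e: ⊤, f: ⊤}
Applying B3's transfer function to that IN value gives OUT[B3] (row B3 above).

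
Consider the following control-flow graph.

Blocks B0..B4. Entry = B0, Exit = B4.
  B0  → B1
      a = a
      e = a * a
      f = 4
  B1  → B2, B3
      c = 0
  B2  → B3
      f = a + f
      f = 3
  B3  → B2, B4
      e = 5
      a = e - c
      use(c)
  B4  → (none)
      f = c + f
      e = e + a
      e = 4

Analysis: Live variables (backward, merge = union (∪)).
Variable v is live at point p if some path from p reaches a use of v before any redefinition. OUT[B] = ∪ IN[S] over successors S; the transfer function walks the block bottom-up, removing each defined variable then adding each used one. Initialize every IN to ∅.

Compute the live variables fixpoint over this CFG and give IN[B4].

Per-block solution:
  B0:  IN={a}  OUT={a, f}
  B1:  IN={a, f}  OUT={a, c, f}
  B2:  IN={a, c, f}  OUT={c, f}
  B3:  IN={c, f}  OUT={a, c, e, f}
  B4:  IN={a, c, e, f}  OUT={}

B4 is the boundary node: OUT[B4] = {}
Applying B4's transfer function to that OUT value gives IN[B4] (row B4 above).

Answer: {a, c, e, f}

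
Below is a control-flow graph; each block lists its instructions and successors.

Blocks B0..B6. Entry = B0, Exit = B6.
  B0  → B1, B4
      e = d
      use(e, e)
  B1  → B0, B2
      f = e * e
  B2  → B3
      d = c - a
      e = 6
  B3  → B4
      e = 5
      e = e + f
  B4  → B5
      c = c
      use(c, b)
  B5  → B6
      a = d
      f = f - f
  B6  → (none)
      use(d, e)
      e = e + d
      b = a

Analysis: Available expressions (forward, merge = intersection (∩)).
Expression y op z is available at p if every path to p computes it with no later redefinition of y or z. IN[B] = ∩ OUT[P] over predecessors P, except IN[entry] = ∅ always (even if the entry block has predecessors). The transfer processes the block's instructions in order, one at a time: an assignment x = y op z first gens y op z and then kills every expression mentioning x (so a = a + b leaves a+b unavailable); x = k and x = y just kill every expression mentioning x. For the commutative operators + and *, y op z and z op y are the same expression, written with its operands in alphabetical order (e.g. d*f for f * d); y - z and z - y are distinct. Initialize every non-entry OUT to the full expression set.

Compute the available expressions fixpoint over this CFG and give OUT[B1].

Converged values:
  B0:   IN={}   OUT={}
  B1:   IN={}   OUT={e*e}
  B2:   IN={e*e}   OUT={c-a}
  B3:   IN={c-a}   OUT={c-a}
  B4:   IN={}   OUT={}
  B5:   IN={}   OUT={}
  B6:   IN={}   OUT={}

Merge at B1: IN[B1] = OUT[B0] = {}
Applying B1's transfer function to that IN value gives OUT[B1] (row B1 above).

Answer: {e*e}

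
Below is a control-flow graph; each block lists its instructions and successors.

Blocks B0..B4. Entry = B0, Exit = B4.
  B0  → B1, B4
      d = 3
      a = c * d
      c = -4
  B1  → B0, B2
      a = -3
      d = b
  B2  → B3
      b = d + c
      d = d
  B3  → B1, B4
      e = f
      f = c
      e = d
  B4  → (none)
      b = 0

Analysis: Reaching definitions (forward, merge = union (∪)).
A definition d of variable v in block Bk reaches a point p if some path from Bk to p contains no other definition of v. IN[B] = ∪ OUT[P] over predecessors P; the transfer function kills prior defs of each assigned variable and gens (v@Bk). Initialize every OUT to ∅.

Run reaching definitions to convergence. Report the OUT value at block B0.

Answer: {a@B0, b@B2, c@B0, d@B0, e@B3, f@B3}

Working:
Converged values:
  B0:   IN={a@B1, b@B2, c@B0, d@B1, e@B3, f@B3}   OUT={a@B0, b@B2, c@B0, d@B0, e@B3, f@B3}
  B1:   IN={a@B0, a@B1, b@B2, c@B0, d@B0, d@B2, e@B3, f@B3}   OUT={a@B1, b@B2, c@B0, d@B1, e@B3, f@B3}
  B2:   IN={a@B1, b@B2, c@B0, d@B1, e@B3, f@B3}   OUT={a@B1, b@B2, c@B0, d@B2, e@B3, f@B3}
  B3:   IN={a@B1, b@B2, c@B0, d@B2, e@B3, f@B3}   OUT={a@B1, b@B2, c@B0, d@B2, e@B3, f@B3}
  B4:   IN={a@B0, a@B1, b@B2, c@B0, d@B0, d@B2, e@B3, f@B3}   OUT={a@B0, a@B1, b@B4, c@B0, d@B0, d@B2, e@B3, f@B3}

Merge at B0 (entry node, so the boundary value {} is joined with the incoming edge(s)): IN[B0] = {} ⊔ OUT[B1] = {a@B1, b@B2, c@B0, d@B1, e@B3, f@B3}
Applying B0's transfer function to that IN value gives OUT[B0] (row B0 above).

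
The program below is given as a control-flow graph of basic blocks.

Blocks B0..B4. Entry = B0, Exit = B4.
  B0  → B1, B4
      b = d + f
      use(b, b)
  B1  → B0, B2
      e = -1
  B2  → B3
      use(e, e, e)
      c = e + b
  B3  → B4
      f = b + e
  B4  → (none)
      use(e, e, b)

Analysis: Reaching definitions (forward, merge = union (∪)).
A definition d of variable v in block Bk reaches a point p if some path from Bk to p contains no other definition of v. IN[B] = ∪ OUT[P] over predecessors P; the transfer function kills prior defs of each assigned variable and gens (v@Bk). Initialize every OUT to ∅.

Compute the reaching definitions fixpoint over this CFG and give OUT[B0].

Fixpoint table:
  B0:  IN={b@B0, e@B1}  OUT={b@B0, e@B1}
  B1:  IN={b@B0, e@B1}  OUT={b@B0, e@B1}
  B2:  IN={b@B0, e@B1}  OUT={b@B0, c@B2, e@B1}
  B3:  IN={b@B0, c@B2, e@B1}  OUT={b@B0, c@B2, e@B1, f@B3}
  B4:  IN={b@B0, c@B2, e@B1, f@B3}  OUT={b@B0, c@B2, e@B1, f@B3}

Merge at B0 (entry node, so the boundary value {} is joined with the incoming edge(s)): IN[B0] = {} ⊔ OUT[B1] = {b@B0, e@B1}
Applying B0's transfer function to that IN value gives OUT[B0] (row B0 above).

Answer: {b@B0, e@B1}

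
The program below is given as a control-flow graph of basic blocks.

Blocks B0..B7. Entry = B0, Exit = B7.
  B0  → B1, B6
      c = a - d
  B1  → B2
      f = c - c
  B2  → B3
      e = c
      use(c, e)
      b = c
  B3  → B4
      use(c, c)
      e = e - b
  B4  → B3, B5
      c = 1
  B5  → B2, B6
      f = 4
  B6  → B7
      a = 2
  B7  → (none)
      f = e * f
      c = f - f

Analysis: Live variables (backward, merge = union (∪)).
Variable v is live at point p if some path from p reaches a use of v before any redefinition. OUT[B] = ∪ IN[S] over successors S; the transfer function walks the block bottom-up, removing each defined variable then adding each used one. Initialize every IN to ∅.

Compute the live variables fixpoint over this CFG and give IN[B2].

Answer: {c}

Working:
Per-block solution:
  B0: | IN={a, d, e, f} | OUT={c, e, f}
  B1: | IN={c} | OUT={c}
  B2: | IN={c} | OUT={b, c, e}
  B3: | IN={b, c, e} | OUT={b, e}
  B4: | IN={b, e} | OUT={b, c, e}
  B5: | IN={c, e} | OUT={c, e, f}
  B6: | IN={e, f} | OUT={e, f}
  B7: | IN={e, f} | OUT={}

Merge at B2: OUT[B2] = IN[B3] = {b, c, e}
Applying B2's transfer function to that OUT value gives IN[B2] (row B2 above).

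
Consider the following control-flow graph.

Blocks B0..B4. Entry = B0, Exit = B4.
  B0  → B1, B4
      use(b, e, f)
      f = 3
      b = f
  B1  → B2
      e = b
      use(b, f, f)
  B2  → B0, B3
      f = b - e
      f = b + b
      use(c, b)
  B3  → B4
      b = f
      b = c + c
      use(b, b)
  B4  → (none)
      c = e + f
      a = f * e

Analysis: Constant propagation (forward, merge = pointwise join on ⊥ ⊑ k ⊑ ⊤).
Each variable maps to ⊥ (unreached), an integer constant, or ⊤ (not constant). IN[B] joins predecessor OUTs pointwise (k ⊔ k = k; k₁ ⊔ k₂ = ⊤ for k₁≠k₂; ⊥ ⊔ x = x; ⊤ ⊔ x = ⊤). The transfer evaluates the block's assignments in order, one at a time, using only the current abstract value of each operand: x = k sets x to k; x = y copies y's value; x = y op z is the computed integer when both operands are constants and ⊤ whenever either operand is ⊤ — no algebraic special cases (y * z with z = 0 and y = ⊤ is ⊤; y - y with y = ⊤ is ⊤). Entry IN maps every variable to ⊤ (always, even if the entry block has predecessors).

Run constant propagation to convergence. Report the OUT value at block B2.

Answer: {a: ⊤, b: 3, c: ⊤, d: ⊤, e: 3, f: 6}

Trace:
Per-block solution:
  B0: | IN=(all ⊤) | OUT={b:3, f:3; rest ⊤}
  B1: | IN={b:3, f:3; rest ⊤} | OUT={b:3, e:3, f:3; rest ⊤}
  B2: | IN={b:3, e:3, f:3; rest ⊤} | OUT={b:3, e:3, f:6; rest ⊤}
  B3: | IN={b:3, e:3, f:6; rest ⊤} | OUT={e:3, f:6; rest ⊤}
  B4: | IN=(all ⊤) | OUT=(all ⊤)

Merge at B2: IN[B2] = OUT[B1] = {a: ⊤, b: 3, c: ⊤, d: ⊤, e: 3, f: 3}
Applying B2's transfer function to that IN value gives OUT[B2] (row B2 above).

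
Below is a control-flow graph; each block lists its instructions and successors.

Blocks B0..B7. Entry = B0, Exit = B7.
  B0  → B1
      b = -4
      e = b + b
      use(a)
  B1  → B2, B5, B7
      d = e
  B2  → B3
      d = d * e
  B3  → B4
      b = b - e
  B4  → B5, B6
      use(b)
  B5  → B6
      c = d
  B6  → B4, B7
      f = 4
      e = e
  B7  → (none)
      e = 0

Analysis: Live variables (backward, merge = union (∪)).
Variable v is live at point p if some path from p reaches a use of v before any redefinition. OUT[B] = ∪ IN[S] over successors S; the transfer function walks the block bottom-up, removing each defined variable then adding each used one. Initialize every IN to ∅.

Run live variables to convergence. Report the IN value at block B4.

Per-block solution:
  B0:  IN={a}  OUT={b, e}
  B1:  IN={b, e}  OUT={b, d, e}
  B2:  IN={b, d, e}  OUT={b, d, e}
  B3:  IN={b, d, e}  OUT={b, d, e}
  B4:  IN={b, d, e}  OUT={b, d, e}
  B5:  IN={b, d, e}  OUT={b, d, e}
  B6:  IN={b, d, e}  OUT={b, d, e}
  B7:  IN={}  OUT={}

Merge at B4: OUT[B4] = IN[B5] ⊔ IN[B6] = {b, d, e}
Applying B4's transfer function to that OUT value gives IN[B4] (row B4 above).

Answer: {b, d, e}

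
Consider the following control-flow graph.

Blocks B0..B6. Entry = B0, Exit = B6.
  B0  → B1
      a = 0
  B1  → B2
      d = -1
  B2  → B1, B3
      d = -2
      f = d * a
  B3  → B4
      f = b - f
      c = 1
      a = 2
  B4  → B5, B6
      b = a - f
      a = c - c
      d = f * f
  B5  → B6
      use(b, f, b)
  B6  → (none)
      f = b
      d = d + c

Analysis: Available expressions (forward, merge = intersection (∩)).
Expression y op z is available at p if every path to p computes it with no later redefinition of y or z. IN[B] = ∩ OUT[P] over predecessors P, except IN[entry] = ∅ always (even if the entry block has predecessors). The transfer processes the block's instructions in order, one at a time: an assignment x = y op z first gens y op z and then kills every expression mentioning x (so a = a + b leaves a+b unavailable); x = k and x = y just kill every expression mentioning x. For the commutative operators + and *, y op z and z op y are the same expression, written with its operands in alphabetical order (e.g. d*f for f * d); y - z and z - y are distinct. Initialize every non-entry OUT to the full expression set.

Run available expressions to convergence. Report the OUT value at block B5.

Per-block solution:
  B0:   IN={}   OUT={}
  B1:   IN={}   OUT={}
  B2:   IN={}   OUT={a*d}
  B3:   IN={a*d}   OUT={}
  B4:   IN={}   OUT={c-c, f*f}
  B5:   IN={c-c, f*f}   OUT={c-c, f*f}
  B6:   IN={c-c, f*f}   OUT={c-c}

Merge at B5: IN[B5] = OUT[B4] = {c-c, f*f}
Applying B5's transfer function to that IN value gives OUT[B5] (row B5 above).

Answer: {c-c, f*f}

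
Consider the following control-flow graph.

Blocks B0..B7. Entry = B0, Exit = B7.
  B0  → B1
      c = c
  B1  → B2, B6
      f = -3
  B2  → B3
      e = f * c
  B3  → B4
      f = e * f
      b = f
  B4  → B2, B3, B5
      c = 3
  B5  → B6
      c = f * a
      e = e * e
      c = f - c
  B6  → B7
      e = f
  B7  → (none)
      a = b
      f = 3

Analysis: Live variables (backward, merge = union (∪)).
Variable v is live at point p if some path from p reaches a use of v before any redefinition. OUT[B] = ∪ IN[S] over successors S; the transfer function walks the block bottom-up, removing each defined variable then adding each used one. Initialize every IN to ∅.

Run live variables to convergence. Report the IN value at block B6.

Fixpoint table:
  B0: | IN={a, b, c} | OUT={a, b, c}
  B1: | IN={a, b, c} | OUT={a, b, c, f}
  B2: | IN={a, c, f} | OUT={a, e, f}
  B3: | IN={a, e, f} | OUT={a, b, e, f}
  B4: | IN={a, b, e, f} | OUT={a, b, c, e, f}
  B5: | IN={a, b, e, f} | OUT={b, f}
  B6: | IN={b, f} | OUT={b}
  B7: | IN={b} | OUT={}

Merge at B6: OUT[B6] = IN[B7] = {b}
Applying B6's transfer function to that OUT value gives IN[B6] (row B6 above).

Answer: {b, f}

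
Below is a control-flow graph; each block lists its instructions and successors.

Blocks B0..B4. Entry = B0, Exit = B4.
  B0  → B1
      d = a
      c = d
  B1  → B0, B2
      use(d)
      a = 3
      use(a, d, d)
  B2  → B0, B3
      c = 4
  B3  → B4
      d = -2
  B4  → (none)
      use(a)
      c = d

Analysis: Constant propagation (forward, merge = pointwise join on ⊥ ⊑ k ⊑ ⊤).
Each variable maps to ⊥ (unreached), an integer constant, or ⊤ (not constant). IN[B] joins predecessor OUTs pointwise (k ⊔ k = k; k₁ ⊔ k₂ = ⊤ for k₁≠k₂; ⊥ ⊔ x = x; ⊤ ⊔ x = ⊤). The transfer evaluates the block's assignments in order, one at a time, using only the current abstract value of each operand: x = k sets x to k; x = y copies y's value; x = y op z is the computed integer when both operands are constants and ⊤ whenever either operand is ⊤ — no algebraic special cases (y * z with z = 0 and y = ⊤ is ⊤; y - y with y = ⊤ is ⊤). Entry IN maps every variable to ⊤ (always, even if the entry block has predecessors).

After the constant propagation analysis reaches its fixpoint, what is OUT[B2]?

Answer: {a: 3, b: ⊤, c: 4, d: ⊤, e: ⊤, f: ⊤}

Working:
Fixpoint table:
  B0:   IN=(all ⊤)   OUT=(all ⊤)
  B1:   IN=(all ⊤)   OUT={a:3; rest ⊤}
  B2:   IN={a:3; rest ⊤}   OUT={a:3, c:4; rest ⊤}
  B3:   IN={a:3, c:4; rest ⊤}   OUT={a:3, c:4, d:-2; rest ⊤}
  B4:   IN={a:3, c:4, d:-2; rest ⊤}   OUT={a:3, c:-2, d:-2; rest ⊤}

Merge at B2: IN[B2] = OUT[B1] = {a: 3, b: ⊤, c: ⊤, d: ⊤, e: ⊤, f: ⊤}
Applying B2's transfer function to that IN value gives OUT[B2] (row B2 above).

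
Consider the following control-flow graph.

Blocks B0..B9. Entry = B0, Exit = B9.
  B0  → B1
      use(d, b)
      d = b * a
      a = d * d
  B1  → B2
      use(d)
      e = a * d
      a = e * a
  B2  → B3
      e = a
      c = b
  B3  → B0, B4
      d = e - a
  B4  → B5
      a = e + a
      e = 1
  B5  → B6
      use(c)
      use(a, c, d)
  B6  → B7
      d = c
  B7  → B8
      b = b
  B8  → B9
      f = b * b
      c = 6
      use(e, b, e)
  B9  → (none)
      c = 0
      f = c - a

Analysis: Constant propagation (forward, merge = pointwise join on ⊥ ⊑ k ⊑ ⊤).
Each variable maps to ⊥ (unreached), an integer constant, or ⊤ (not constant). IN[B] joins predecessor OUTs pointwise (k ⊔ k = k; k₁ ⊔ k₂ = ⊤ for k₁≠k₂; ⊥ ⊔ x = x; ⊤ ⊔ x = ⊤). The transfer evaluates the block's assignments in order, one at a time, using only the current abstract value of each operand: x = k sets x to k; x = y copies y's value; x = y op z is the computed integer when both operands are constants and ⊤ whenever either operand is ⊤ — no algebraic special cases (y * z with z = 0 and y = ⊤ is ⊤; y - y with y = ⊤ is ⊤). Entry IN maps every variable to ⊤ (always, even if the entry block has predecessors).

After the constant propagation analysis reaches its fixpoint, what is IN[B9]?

Answer: {a: ⊤, b: ⊤, c: 6, d: ⊤, e: 1, f: ⊤}

Trace:
Fixpoint table:
  B0: | IN=(all ⊤) | OUT=(all ⊤)
  B1: | IN=(all ⊤) | OUT=(all ⊤)
  B2: | IN=(all ⊤) | OUT=(all ⊤)
  B3: | IN=(all ⊤) | OUT=(all ⊤)
  B4: | IN=(all ⊤) | OUT={e:1; rest ⊤}
  B5: | IN={e:1; rest ⊤} | OUT={e:1; rest ⊤}
  B6: | IN={e:1; rest ⊤} | OUT={e:1; rest ⊤}
  B7: | IN={e:1; rest ⊤} | OUT={e:1; rest ⊤}
  B8: | IN={e:1; rest ⊤} | OUT={c:6, e:1; rest ⊤}
  B9: | IN={c:6, e:1; rest ⊤} | OUT={c:0, e:1; rest ⊤}

Merge at B9: IN[B9] = OUT[B8] = {a: ⊤, b: ⊤, c: 6, d: ⊤, e: 1, f: ⊤}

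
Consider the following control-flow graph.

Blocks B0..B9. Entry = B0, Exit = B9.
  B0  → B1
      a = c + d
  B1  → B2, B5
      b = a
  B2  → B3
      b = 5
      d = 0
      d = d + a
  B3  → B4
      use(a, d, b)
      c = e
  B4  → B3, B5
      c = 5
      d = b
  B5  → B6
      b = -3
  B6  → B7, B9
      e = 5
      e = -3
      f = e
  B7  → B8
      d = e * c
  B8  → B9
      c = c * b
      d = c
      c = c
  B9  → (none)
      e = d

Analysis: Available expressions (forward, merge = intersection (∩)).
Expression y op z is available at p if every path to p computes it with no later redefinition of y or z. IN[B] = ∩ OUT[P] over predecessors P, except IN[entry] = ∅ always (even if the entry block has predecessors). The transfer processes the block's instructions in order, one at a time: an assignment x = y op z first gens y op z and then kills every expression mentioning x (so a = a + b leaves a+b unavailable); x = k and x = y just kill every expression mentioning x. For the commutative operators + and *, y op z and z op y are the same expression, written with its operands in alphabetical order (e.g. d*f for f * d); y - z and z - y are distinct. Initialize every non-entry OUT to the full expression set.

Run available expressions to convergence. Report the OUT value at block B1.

Answer: {c+d}

Working:
Converged values:
  B0: | IN={} | OUT={c+d}
  B1: | IN={c+d} | OUT={c+d}
  B2: | IN={c+d} | OUT={}
  B3: | IN={} | OUT={}
  B4: | IN={} | OUT={}
  B5: | IN={} | OUT={}
  B6: | IN={} | OUT={}
  B7: | IN={} | OUT={c*e}
  B8: | IN={c*e} | OUT={}
  B9: | IN={} | OUT={}

Merge at B1: IN[B1] = OUT[B0] = {c+d}
Applying B1's transfer function to that IN value gives OUT[B1] (row B1 above).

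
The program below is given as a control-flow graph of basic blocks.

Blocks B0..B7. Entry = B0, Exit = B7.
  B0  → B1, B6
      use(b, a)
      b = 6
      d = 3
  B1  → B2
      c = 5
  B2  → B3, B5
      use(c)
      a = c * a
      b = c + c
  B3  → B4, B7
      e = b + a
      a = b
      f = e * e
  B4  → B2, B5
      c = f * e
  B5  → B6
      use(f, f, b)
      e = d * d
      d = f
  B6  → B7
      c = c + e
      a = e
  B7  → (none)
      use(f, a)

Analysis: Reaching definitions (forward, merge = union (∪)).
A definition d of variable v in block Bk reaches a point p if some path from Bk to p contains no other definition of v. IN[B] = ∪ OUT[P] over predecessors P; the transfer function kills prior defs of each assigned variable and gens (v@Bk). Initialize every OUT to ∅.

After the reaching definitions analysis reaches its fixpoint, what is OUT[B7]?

Answer: {a@B3, a@B6, b@B0, b@B2, c@B1, c@B4, c@B6, d@B0, d@B5, e@B3, e@B5, f@B3}

Derivation:
Per-block solution:
  B0:  IN={}  OUT={b@B0, d@B0}
  B1:  IN={b@B0, d@B0}  OUT={b@B0, c@B1, d@B0}
  B2:  IN={a@B3, b@B0, b@B2, c@B1, c@B4, d@B0, e@B3, f@B3}  OUT={a@B2, b@B2, c@B1, c@B4, d@B0, e@B3, f@B3}
  B3:  IN={a@B2, b@B2, c@B1, c@B4, d@B0, e@B3, f@B3}  OUT={a@B3, b@B2, c@B1, c@B4, d@B0, e@B3, f@B3}
  B4:  IN={a@B3, b@B2, c@B1, c@B4, d@B0, e@B3, f@B3}  OUT={a@B3, b@B2, c@B4, d@B0, e@B3, f@B3}
  B5:  IN={a@B2, a@B3, b@B2, c@B1, c@B4, d@B0, e@B3, f@B3}  OUT={a@B2, a@B3, b@B2, c@B1, c@B4, d@B5, e@B5, f@B3}
  B6:  IN={a@B2, a@B3, b@B0, b@B2, c@B1, c@B4, d@B0, d@B5, e@B5, f@B3}  OUT={a@B6, b@B0, b@B2, c@B6, d@B0, d@B5, e@B5, f@B3}
  B7:  IN={a@B3, a@B6, b@B0, b@B2, c@B1, c@B4, c@B6, d@B0, d@B5, e@B3, e@B5, f@B3}  OUT={a@B3, a@B6, b@B0, b@B2, c@B1, c@B4, c@B6, d@B0, d@B5, e@B3, e@B5, f@B3}

Merge at B7: IN[B7] = OUT[B3] ⊔ OUT[B6] = {a@B3, a@B6, b@B0, b@B2, c@B1, c@B4, c@B6, d@B0, d@B5, e@B3, e@B5, f@B3}
Applying B7's transfer function to that IN value gives OUT[B7] (row B7 above).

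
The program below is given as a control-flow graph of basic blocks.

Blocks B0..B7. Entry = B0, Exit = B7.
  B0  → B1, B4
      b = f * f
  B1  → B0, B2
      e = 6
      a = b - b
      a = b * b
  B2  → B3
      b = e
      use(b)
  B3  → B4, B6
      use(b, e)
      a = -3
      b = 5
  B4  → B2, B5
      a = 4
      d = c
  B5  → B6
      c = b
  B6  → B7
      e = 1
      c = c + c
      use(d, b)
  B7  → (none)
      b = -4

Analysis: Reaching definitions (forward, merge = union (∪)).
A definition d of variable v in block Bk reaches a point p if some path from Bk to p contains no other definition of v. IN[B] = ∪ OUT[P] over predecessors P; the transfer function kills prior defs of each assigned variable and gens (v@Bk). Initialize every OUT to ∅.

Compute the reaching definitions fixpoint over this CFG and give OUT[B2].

Answer: {a@B1, a@B4, b@B2, d@B4, e@B1}

Trace:
Converged values:
  B0: | IN={a@B1, b@B0, e@B1} | OUT={a@B1, b@B0, e@B1}
  B1: | IN={a@B1, b@B0, e@B1} | OUT={a@B1, b@B0, e@B1}
  B2: | IN={a@B1, a@B4, b@B0, b@B3, d@B4, e@B1} | OUT={a@B1, a@B4, b@B2, d@B4, e@B1}
  B3: | IN={a@B1, a@B4, b@B2, d@B4, e@B1} | OUT={a@B3, b@B3, d@B4, e@B1}
  B4: | IN={a@B1, a@B3, b@B0, b@B3, d@B4, e@B1} | OUT={a@B4, b@B0, b@B3, d@B4, e@B1}
  B5: | IN={a@B4, b@B0, b@B3, d@B4, e@B1} | OUT={a@B4, b@B0, b@B3, c@B5, d@B4, e@B1}
  B6: | IN={a@B3, a@B4, b@B0, b@B3, c@B5, d@B4, e@B1} | OUT={a@B3, a@B4, b@B0, b@B3, c@B6, d@B4, e@B6}
  B7: | IN={a@B3, a@B4, b@B0, b@B3, c@B6, d@B4, e@B6} | OUT={a@B3, a@B4, b@B7, c@B6, d@B4, e@B6}

Merge at B2: IN[B2] = OUT[B1] ⊔ OUT[B4] = {a@B1, a@B4, b@B0, b@B3, d@B4, e@B1}
Applying B2's transfer function to that IN value gives OUT[B2] (row B2 above).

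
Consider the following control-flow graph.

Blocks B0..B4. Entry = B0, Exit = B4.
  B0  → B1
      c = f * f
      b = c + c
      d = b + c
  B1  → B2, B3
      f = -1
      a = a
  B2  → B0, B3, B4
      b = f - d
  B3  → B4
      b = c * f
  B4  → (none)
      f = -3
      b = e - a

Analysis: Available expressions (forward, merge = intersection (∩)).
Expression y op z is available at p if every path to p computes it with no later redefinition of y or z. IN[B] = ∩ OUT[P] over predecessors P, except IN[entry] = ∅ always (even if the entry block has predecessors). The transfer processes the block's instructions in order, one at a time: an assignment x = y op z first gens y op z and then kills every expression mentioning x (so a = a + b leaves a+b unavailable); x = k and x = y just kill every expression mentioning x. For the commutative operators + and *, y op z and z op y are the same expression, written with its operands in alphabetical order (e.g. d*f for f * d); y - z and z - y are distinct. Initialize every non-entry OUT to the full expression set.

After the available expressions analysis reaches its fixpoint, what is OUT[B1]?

Per-block solution:
  B0: | IN={} | OUT={b+c, c+c, f*f}
  B1: | IN={b+c, c+c, f*f} | OUT={b+c, c+c}
  B2: | IN={b+c, c+c} | OUT={c+c, f-d}
  B3: | IN={c+c} | OUT={c*f, c+c}
  B4: | IN={c+c} | OUT={c+c, e-a}

Merge at B1: IN[B1] = OUT[B0] = {b+c, c+c, f*f}
Applying B1's transfer function to that IN value gives OUT[B1] (row B1 above).

Answer: {b+c, c+c}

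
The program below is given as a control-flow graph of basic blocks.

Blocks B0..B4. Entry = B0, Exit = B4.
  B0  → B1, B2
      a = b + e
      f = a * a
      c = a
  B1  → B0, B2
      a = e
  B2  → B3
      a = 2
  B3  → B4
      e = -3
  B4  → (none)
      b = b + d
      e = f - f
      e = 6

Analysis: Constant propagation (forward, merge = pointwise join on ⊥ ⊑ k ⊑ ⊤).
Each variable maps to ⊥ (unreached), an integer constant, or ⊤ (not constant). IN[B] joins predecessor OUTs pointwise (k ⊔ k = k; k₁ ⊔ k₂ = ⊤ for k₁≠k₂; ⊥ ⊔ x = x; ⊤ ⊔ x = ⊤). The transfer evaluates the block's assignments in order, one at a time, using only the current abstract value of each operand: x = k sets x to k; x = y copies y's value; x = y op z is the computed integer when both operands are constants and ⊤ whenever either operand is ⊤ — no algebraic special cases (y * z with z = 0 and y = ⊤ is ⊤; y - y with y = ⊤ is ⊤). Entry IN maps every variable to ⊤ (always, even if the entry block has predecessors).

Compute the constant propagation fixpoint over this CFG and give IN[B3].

Converged values:
  B0: | IN=(all ⊤) | OUT=(all ⊤)
  B1: | IN=(all ⊤) | OUT=(all ⊤)
  B2: | IN=(all ⊤) | OUT={a:2; rest ⊤}
  B3: | IN={a:2; rest ⊤} | OUT={a:2, e:-3; rest ⊤}
  B4: | IN={a:2, e:-3; rest ⊤} | OUT={a:2, e:6; rest ⊤}

Merge at B3: IN[B3] = OUT[B2] = {a: 2, b: ⊤, c: ⊤, d: ⊤, e: ⊤, f: ⊤}

Answer: {a: 2, b: ⊤, c: ⊤, d: ⊤, e: ⊤, f: ⊤}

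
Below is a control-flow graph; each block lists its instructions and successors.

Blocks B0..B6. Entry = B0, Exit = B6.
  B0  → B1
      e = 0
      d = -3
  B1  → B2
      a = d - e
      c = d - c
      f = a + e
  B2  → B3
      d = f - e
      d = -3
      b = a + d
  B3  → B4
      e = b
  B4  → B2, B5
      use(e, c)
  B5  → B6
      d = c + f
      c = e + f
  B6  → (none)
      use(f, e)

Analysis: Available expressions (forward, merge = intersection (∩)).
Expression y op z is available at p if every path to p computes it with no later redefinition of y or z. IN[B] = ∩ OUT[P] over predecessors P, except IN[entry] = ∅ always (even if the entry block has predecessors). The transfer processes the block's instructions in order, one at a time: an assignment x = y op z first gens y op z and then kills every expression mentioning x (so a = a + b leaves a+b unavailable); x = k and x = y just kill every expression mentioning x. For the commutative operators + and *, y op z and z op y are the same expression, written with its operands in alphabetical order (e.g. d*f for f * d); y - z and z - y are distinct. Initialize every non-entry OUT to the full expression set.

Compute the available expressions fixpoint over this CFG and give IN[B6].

Fixpoint table:
  B0:   IN={}   OUT={}
  B1:   IN={}   OUT={a+e, d-e}
  B2:   IN={}   OUT={a+d, f-e}
  B3:   IN={a+d, f-e}   OUT={a+d}
  B4:   IN={a+d}   OUT={a+d}
  B5:   IN={a+d}   OUT={e+f}
  B6:   IN={e+f}   OUT={e+f}

Merge at B6: IN[B6] = OUT[B5] = {e+f}

Answer: {e+f}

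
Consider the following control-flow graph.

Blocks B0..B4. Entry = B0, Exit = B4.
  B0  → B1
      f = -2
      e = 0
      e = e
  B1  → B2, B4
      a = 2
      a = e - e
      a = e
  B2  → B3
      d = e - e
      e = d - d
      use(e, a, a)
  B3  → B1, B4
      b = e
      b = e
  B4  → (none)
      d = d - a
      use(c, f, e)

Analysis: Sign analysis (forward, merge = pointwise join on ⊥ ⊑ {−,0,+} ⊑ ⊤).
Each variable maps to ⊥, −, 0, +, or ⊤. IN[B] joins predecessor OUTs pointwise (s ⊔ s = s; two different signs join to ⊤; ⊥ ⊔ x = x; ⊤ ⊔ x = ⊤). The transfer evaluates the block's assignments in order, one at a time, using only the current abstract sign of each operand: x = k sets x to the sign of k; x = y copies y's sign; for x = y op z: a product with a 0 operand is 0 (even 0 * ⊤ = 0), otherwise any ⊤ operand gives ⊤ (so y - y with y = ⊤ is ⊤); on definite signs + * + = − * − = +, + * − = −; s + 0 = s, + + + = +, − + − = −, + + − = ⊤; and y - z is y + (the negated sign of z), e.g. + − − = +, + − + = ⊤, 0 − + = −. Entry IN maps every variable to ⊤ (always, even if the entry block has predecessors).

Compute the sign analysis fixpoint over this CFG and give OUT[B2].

Answer: {a: 0, b: ⊤, c: ⊤, d: 0, e: 0, f: -}

Trace:
Per-block solution:
  B0: | IN=(all ⊤) | OUT={e:0, f:-; rest ⊤}
  B1: | IN={e:0, f:-; rest ⊤} | OUT={a:0, e:0, f:-; rest ⊤}
  B2: | IN={a:0, e:0, f:-; rest ⊤} | OUT={a:0, d:0, e:0, f:-; rest ⊤}
  B3: | IN={a:0, d:0, e:0, f:-; rest ⊤} | OUT={a:0, b:0, d:0, e:0, f:-; rest ⊤}
  B4: | IN={a:0, e:0, f:-; rest ⊤} | OUT={a:0, e:0, f:-; rest ⊤}

Merge at B2: IN[B2] = OUT[B1] = {a: 0, b: ⊤, c: ⊤, d: ⊤, e: 0, f: -}
Applying B2's transfer function to that IN value gives OUT[B2] (row B2 above).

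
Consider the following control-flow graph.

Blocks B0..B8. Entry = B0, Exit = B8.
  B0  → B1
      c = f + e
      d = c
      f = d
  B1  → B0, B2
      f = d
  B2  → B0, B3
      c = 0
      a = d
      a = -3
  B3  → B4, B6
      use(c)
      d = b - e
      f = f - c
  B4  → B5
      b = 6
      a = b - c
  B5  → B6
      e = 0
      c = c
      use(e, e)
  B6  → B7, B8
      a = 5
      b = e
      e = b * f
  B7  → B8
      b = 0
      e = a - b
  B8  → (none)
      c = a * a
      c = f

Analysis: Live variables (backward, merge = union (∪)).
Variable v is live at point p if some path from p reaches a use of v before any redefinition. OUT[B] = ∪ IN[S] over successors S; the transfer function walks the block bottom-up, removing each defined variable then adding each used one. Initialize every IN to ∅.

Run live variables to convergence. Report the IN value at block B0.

Answer: {b, e, f}

Derivation:
Per-block solution:
  B0:   IN={b, e, f}   OUT={b, d, e}
  B1:   IN={b, d, e}   OUT={b, d, e, f}
  B2:   IN={b, d, e, f}   OUT={b, c, e, f}
  B3:   IN={b, c, e, f}   OUT={c, e, f}
  B4:   IN={c, f}   OUT={c, f}
  B5:   IN={c, f}   OUT={e, f}
  B6:   IN={e, f}   OUT={a, f}
  B7:   IN={a, f}   OUT={a, f}
  B8:   IN={a, f}   OUT={}

Merge at B0: OUT[B0] = IN[B1] = {b, d, e}
Applying B0's transfer function to that OUT value gives IN[B0] (row B0 above).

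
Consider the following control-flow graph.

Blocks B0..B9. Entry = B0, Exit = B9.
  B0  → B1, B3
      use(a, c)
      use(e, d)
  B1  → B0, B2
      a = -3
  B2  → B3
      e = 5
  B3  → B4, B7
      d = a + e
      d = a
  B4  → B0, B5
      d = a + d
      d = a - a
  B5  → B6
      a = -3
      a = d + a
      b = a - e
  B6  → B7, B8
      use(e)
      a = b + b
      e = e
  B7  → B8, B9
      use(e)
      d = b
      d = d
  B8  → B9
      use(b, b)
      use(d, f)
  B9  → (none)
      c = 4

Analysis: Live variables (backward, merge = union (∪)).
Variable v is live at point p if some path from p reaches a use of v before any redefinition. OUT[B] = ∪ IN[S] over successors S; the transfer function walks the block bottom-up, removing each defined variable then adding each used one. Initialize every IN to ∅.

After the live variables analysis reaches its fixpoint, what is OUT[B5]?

Converged values:
  B0:   IN={a, b, c, d, e, f}   OUT={a, b, c, d, e, f}
  B1:   IN={b, c, d, e, f}   OUT={a, b, c, d, e, f}
  B2:   IN={a, b, c, f}   OUT={a, b, c, e, f}
  B3:   IN={a, b, c, e, f}   OUT={a, b, c, d, e, f}
  B4:   IN={a, b, c, d, e, f}   OUT={a, b, c, d, e, f}
  B5:   IN={d, e, f}   OUT={b, d, e, f}
  B6:   IN={b, d, e, f}   OUT={b, d, e, f}
  B7:   IN={b, e, f}   OUT={b, d, f}
  B8:   IN={b, d, f}   OUT={}
  B9:   IN={}   OUT={}

Merge at B5: OUT[B5] = IN[B6] = {b, d, e, f}

Answer: {b, d, e, f}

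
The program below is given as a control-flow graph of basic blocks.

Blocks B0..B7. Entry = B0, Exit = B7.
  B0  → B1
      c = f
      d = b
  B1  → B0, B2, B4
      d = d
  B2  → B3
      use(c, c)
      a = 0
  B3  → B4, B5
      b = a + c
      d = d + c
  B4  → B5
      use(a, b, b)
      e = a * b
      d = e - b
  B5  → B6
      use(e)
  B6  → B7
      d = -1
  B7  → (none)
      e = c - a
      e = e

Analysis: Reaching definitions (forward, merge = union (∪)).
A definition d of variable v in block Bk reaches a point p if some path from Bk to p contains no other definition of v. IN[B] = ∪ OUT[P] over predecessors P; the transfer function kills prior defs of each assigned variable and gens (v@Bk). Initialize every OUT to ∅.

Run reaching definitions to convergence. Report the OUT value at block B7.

Answer: {a@B2, b@B3, c@B0, d@B6, e@B7}

Derivation:
Fixpoint table:
  B0:   IN={c@B0, d@B1}   OUT={c@B0, d@B0}
  B1:   IN={c@B0, d@B0}   OUT={c@B0, d@B1}
  B2:   IN={c@B0, d@B1}   OUT={a@B2, c@B0, d@B1}
  B3:   IN={a@B2, c@B0, d@B1}   OUT={a@B2, b@B3, c@B0, d@B3}
  B4:   IN={a@B2, b@B3, c@B0, d@B1, d@B3}   OUT={a@B2, b@B3, c@B0, d@B4, e@B4}
  B5:   IN={a@B2, b@B3, c@B0, d@B3, d@B4, e@B4}   OUT={a@B2, b@B3, c@B0, d@B3, d@B4, e@B4}
  B6:   IN={a@B2, b@B3, c@B0, d@B3, d@B4, e@B4}   OUT={a@B2, b@B3, c@B0, d@B6, e@B4}
  B7:   IN={a@B2, b@B3, c@B0, d@B6, e@B4}   OUT={a@B2, b@B3, c@B0, d@B6, e@B7}

Merge at B7: IN[B7] = OUT[B6] = {a@B2, b@B3, c@B0, d@B6, e@B4}
Applying B7's transfer function to that IN value gives OUT[B7] (row B7 above).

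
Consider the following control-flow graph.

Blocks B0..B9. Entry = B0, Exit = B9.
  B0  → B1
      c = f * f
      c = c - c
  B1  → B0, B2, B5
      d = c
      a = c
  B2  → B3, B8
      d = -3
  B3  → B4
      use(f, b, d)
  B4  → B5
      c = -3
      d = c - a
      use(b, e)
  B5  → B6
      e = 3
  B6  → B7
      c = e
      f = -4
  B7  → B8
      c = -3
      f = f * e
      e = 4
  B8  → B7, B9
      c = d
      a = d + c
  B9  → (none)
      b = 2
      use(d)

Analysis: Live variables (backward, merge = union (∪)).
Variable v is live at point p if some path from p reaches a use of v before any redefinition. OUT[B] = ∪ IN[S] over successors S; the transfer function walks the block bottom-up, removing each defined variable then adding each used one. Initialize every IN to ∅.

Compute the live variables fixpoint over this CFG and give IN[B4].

Answer: {a, b, e}

Derivation:
Per-block solution:
  B0:   IN={b, e, f}   OUT={b, c, e, f}
  B1:   IN={b, c, e, f}   OUT={a, b, d, e, f}
  B2:   IN={a, b, e, f}   OUT={a, b, d, e, f}
  B3:   IN={a, b, d, e, f}   OUT={a, b, e}
  B4:   IN={a, b, e}   OUT={d}
  B5:   IN={d}   OUT={d, e}
  B6:   IN={d, e}   OUT={d, e, f}
  B7:   IN={d, e, f}   OUT={d, e, f}
  B8:   IN={d, e, f}   OUT={d, e, f}
  B9:   IN={d}   OUT={}

Merge at B4: OUT[B4] = IN[B5] = {d}
Applying B4's transfer function to that OUT value gives IN[B4] (row B4 above).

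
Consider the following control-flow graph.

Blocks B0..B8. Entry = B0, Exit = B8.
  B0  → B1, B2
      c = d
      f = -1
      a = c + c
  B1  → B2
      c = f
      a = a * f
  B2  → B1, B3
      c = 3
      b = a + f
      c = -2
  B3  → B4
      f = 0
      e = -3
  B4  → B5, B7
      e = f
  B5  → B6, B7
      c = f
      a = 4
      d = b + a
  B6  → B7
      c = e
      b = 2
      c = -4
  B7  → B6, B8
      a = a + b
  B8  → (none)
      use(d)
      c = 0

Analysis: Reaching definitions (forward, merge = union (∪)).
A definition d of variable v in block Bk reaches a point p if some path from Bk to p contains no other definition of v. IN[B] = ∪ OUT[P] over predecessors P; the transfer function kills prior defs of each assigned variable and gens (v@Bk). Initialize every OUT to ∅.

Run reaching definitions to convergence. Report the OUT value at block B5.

Per-block solution:
  B0:  IN={}  OUT={a@B0, c@B0, f@B0}
  B1:  IN={a@B0, a@B1, b@B2, c@B0, c@B2, f@B0}  OUT={a@B1, b@B2, c@B1, f@B0}
  B2:  IN={a@B0, a@B1, b@B2, c@B0, c@B1, f@B0}  OUT={a@B0, a@B1, b@B2, c@B2, f@B0}
  B3:  IN={a@B0, a@B1, b@B2, c@B2, f@B0}  OUT={a@B0, a@B1, b@B2, c@B2, e@B3, f@B3}
  B4:  IN={a@B0, a@B1, b@B2, c@B2, e@B3, f@B3}  OUT={a@B0, a@B1, b@B2, c@B2, e@B4, f@B3}
  B5:  IN={a@B0, a@B1, b@B2, c@B2, e@B4, f@B3}  OUT={a@B5, b@B2, c@B5, d@B5, e@B4, f@B3}
  B6:  IN={a@B5, a@B7, b@B2, b@B6, c@B2, c@B5, c@B6, d@B5, e@B4, f@B3}  OUT={a@B5, a@B7, b@B6, c@B6, d@B5, e@B4, f@B3}
  B7:  IN={a@B0, a@B1, a@B5, a@B7, b@B2, b@B6, c@B2, c@B5, c@B6, d@B5, e@B4, f@B3}  OUT={a@B7, b@B2, b@B6, c@B2, c@B5, c@B6, d@B5, e@B4, f@B3}
  B8:  IN={a@B7, b@B2, b@B6, c@B2, c@B5, c@B6, d@B5, e@B4, f@B3}  OUT={a@B7, b@B2, b@B6, c@B8, d@B5, e@B4, f@B3}

Merge at B5: IN[B5] = OUT[B4] = {a@B0, a@B1, b@B2, c@B2, e@B4, f@B3}
Applying B5's transfer function to that IN value gives OUT[B5] (row B5 above).

Answer: {a@B5, b@B2, c@B5, d@B5, e@B4, f@B3}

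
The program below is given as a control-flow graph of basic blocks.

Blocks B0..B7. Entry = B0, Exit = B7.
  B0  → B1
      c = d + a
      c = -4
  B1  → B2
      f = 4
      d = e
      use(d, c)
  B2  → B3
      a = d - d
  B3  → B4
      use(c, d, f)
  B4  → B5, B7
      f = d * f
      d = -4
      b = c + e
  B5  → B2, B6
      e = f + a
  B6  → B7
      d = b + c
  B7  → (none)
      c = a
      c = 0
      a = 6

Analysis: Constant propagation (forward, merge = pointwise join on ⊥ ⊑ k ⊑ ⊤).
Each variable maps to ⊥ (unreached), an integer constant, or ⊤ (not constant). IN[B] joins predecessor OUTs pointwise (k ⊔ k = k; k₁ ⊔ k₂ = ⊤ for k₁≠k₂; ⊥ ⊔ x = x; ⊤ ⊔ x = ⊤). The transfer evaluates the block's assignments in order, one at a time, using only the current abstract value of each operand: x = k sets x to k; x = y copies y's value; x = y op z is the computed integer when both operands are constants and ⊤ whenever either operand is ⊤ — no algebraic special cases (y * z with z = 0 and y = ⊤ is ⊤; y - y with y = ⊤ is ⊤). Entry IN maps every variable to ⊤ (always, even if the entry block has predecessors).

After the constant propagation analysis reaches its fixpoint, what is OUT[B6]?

Answer: {a: ⊤, b: ⊤, c: -4, d: ⊤, e: ⊤, f: ⊤}

Trace:
Per-block solution:
  B0:   IN=(all ⊤)   OUT={c:-4; rest ⊤}
  B1:   IN={c:-4; rest ⊤}   OUT={c:-4, f:4; rest ⊤}
  B2:   IN={c:-4; rest ⊤}   OUT={c:-4; rest ⊤}
  B3:   IN={c:-4; rest ⊤}   OUT={c:-4; rest ⊤}
  B4:   IN={c:-4; rest ⊤}   OUT={c:-4, d:-4; rest ⊤}
  B5:   IN={c:-4, d:-4; rest ⊤}   OUT={c:-4, d:-4; rest ⊤}
  B6:   IN={c:-4, d:-4; rest ⊤}   OUT={c:-4; rest ⊤}
  B7:   IN={c:-4; rest ⊤}   OUT={a:6, c:0; rest ⊤}

Merge at B6: IN[B6] = OUT[B5] = {a: ⊤, b: ⊤, c: -4, d: -4, e: ⊤, f: ⊤}
Applying B6's transfer function to that IN value gives OUT[B6] (row B6 above).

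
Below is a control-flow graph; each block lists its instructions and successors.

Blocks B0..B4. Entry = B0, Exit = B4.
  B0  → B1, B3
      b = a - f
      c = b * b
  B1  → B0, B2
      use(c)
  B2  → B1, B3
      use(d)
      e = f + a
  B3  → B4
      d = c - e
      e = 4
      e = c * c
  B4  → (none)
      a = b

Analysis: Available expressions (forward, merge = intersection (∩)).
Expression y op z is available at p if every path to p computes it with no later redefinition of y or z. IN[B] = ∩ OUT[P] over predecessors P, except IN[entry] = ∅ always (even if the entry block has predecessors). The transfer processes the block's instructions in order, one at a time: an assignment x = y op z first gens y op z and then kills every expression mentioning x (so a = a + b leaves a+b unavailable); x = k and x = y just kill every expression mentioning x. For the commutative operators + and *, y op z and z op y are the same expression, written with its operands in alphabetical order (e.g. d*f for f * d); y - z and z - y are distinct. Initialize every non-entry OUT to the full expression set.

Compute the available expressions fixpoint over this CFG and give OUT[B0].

Fixpoint table:
  B0: | IN={} | OUT={a-f, b*b}
  B1: | IN={a-f, b*b} | OUT={a-f, b*b}
  B2: | IN={a-f, b*b} | OUT={a+f, a-f, b*b}
  B3: | IN={a-f, b*b} | OUT={a-f, b*b, c*c}
  B4: | IN={a-f, b*b, c*c} | OUT={b*b, c*c}

Merge at B0 (entry node, so the boundary value {} is joined with the incoming edge(s)): IN[B0] = {} ∩ OUT[B1] = {}
Applying B0's transfer function to that IN value gives OUT[B0] (row B0 above).

Answer: {a-f, b*b}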